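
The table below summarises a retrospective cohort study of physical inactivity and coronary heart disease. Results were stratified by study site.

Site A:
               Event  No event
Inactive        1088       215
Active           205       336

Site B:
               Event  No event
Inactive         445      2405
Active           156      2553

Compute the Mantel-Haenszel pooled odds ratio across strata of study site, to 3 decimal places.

OR_MH = Σ(aᵢdᵢ/nᵢ) / Σ(bᵢcᵢ/nᵢ), where nᵢ is the stratum total.
Stratum 1 (Site A): n = 1844; a·d/n = 1088·336/1844 = 198.2473; b·c/n = 215·205/1844 = 23.9018
Stratum 2 (Site B): n = 5559; a·d/n = 445·2553/5559 = 204.3686; b·c/n = 2405·156/5559 = 67.4906
OR_MH = (198.2473 + 204.3686) / (23.9018 + 67.4906) = 402.6159 / 91.3924 = 4.40535

4.405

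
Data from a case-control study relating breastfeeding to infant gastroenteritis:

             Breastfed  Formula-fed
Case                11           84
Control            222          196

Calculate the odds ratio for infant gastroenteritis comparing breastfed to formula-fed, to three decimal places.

Reading the table with exposure as columns: a = 11 (Breastfed, case), b = 222 (Breastfed, non-case), c = 84 (Formula-fed, case), d = 196.
OR = (a·d)/(b·c) = (11 × 196) / (222 × 84) = 2156 / 18648 = 0.11562
Exposure is associated with lower odds of infant gastroenteritis (OR = 0.12 < 1).

0.116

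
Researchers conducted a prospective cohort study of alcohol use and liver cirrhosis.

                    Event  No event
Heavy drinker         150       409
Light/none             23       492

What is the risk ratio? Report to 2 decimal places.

Cells: a = 150, b = 409, c = 23, d = 492.
Risk in exposed = 150/559 = 0.26834; risk in unexposed = 23/515 = 0.04466.
RR = 0.26834 / 0.04466 = 6.00840
The risk among the exposed is 6.01 times that among the unexposed.

6.01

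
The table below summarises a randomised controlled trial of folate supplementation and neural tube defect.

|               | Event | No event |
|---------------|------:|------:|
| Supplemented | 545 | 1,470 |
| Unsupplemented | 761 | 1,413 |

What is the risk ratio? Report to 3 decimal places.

Cells: a = 545, b = 1470, c = 761, d = 1413.
Risk in exposed = 545/2015 = 0.27047; risk in unexposed = 761/2174 = 0.35005.
RR = 0.27047 / 0.35005 = 0.77267
The risk is 23% lower among the exposed than among the unexposed.

0.773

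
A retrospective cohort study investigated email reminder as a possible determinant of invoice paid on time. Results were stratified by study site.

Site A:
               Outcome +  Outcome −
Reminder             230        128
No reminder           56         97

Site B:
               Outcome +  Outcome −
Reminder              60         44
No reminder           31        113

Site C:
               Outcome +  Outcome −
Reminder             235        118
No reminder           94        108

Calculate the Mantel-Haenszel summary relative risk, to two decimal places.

1.69

RR_MH = Σ(aᵢ·n₀ᵢ/nᵢ) / Σ(cᵢ·n₁ᵢ/nᵢ), with n₁ᵢ = aᵢ+bᵢ (exposed), n₀ᵢ = cᵢ+dᵢ (unexposed), nᵢ = n₁ᵢ+n₀ᵢ.
Stratum 1 (Site A): n₁ = 358, n₀ = 153, n = 511; a·n₀/n = 230·153/511 = 68.8650; c·n₁/n = 56·358/511 = 39.2329
Stratum 2 (Site B): n₁ = 104, n₀ = 144, n = 248; a·n₀/n = 60·144/248 = 34.8387; c·n₁/n = 31·104/248 = 13.0000
Stratum 3 (Site C): n₁ = 353, n₀ = 202, n = 555; a·n₀/n = 235·202/555 = 85.5315; c·n₁/n = 94·353/555 = 59.7874
RR_MH = (68.8650 + 34.8387 + 85.5315) / (39.2329 + 13.0000 + 59.7874) = 189.2352 / 112.0203 = 1.68929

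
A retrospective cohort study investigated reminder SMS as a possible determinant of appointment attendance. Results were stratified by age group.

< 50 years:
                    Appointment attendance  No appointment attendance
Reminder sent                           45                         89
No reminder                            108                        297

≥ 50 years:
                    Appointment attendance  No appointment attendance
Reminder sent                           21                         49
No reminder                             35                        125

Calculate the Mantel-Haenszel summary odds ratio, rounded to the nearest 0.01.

OR_MH = Σ(aᵢdᵢ/nᵢ) / Σ(bᵢcᵢ/nᵢ), where nᵢ is the stratum total.
Stratum 1 (< 50 years): n = 539; a·d/n = 45·297/539 = 24.7959; b·c/n = 89·108/539 = 17.8330
Stratum 2 (≥ 50 years): n = 230; a·d/n = 21·125/230 = 11.4130; b·c/n = 49·35/230 = 7.4565
OR_MH = (24.7959 + 11.4130) / (17.8330 + 7.4565) = 36.2090 / 25.2895 = 1.43178

1.43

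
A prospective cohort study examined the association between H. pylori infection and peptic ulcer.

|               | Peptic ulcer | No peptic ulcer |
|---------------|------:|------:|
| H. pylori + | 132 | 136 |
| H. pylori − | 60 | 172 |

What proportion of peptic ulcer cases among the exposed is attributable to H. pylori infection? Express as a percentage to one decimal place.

Cells: a = 132, b = 136, c = 60, d = 172.
Risk in exposed = 132/268 = 0.49254; risk in unexposed = 60/232 = 0.25862.
RR = 0.49254/0.25862 = 1.90448
AR% = (RR − 1)/RR × 100 = (1.90448 − 1)/1.90448 × 100 = 47.4922%

47.5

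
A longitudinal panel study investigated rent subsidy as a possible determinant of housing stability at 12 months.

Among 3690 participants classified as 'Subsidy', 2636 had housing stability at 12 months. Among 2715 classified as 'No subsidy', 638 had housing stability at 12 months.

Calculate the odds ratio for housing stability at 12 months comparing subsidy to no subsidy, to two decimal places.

From the description: a = 2636, b = 1054, c = 638, d = 2077.
OR = (a·d)/(b·c) = (2636 × 2077) / (1054 × 638) = 5474972 / 672452 = 8.14180
The odds of housing stability at 12 months are about 8.14 times as high in the subsidy group.

8.14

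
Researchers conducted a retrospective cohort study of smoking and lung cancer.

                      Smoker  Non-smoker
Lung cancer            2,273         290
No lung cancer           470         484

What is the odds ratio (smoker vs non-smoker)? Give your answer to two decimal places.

Reading the table with exposure as columns: a = 2273 (Smoker, case), b = 470 (Smoker, non-case), c = 290 (Non-smoker, case), d = 484.
OR = (a·d)/(b·c) = (2273 × 484) / (470 × 290) = 1100132 / 136300 = 8.07140
The odds of lung cancer are about 8.07 times as high in the smoker group.

8.07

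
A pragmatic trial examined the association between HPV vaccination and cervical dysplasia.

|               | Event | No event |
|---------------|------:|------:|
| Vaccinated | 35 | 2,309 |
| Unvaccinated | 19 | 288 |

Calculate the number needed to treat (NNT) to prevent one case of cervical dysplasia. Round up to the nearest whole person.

22

Risk in treated group = 35/2344 = 0.01493; risk in control = 19/307 = 0.06189.
Absolute risk reduction = 0.06189 − 0.01493 = 0.04696
NNT = 1 / ARR = 1 / 0.04696 = 21.296 → round up → 22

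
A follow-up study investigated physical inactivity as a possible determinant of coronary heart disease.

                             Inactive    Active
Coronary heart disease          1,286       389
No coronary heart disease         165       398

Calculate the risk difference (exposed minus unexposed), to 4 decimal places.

Reading the table with exposure as columns: a = 1286 (Inactive, case), b = 165 (Inactive, non-case), c = 389 (Active, case), d = 398.
Risk in exposed = 1286/1451 = 0.886285; risk in unexposed = 389/787 = 0.494282.
Risk difference = 0.886285 − 0.494282 = 0.392003

0.3920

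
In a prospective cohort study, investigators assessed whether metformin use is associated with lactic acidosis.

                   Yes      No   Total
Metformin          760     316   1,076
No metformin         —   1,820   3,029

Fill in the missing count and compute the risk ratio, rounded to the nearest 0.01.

The missing cell is in the unexposed row: 3029 − 1820 = 1209.
So a = 760, b = 316, c = 1209, d = 1820.
RR = [a/(a+b)] / [c/(c+d)] = (760/1076) / (1209/3029) = 0.70632/0.39914 = 1.76960

1.77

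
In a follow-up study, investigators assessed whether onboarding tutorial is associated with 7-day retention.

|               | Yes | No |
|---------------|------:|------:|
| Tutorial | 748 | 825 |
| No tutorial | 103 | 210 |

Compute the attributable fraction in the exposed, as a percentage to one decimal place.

30.8

Cells: a = 748, b = 825, c = 103, d = 210.
Risk in exposed = 748/1573 = 0.47552; risk in unexposed = 103/313 = 0.32907.
RR = 0.47552/0.32907 = 1.44504
AR% = (RR − 1)/RR × 100 = (1.44504 − 1)/1.44504 × 100 = 30.7978%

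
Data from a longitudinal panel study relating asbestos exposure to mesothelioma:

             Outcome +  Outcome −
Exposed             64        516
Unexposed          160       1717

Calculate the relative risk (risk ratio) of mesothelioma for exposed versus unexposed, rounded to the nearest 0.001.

1.294

Cells: a = 64, b = 516, c = 160, d = 1717.
Risk in exposed = 64/580 = 0.11034; risk in unexposed = 160/1877 = 0.08524.
RR = 0.11034 / 0.08524 = 1.29448
The risk among the exposed is 1.29 times that among the unexposed.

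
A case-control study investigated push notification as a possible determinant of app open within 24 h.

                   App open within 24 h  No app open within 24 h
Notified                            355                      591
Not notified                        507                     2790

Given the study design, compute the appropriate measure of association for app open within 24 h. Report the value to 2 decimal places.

Cells: a = 355, b = 591, c = 507, d = 2790.
This is a case-control study: participants were sampled on outcome status, so risks in the source population cannot be estimated directly — relative risk is not valid here. The odds ratio is the appropriate measure.
OR = (a·d)/(b·c) = (355 × 2790) / (591 × 507) = 990450 / 299637 = 3.30550

3.31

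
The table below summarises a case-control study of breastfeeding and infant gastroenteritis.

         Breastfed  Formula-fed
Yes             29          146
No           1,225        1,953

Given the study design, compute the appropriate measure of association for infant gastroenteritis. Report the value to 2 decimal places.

Reading the table with exposure as columns: a = 29 (Breastfed, case), b = 1225 (Breastfed, non-case), c = 146 (Formula-fed, case), d = 1953.
This is a case-control study: participants were sampled on outcome status, so risks in the source population cannot be estimated directly — relative risk is not valid here. The odds ratio is the appropriate measure.
OR = (a·d)/(b·c) = (29 × 1953) / (1225 × 146) = 56637 / 178850 = 0.31667

0.32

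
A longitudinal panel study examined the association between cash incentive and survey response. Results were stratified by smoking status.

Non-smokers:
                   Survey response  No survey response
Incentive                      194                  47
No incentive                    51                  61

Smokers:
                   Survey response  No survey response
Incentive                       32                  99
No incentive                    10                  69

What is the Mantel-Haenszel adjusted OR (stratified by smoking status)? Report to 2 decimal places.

OR_MH = Σ(aᵢdᵢ/nᵢ) / Σ(bᵢcᵢ/nᵢ), where nᵢ is the stratum total.
Stratum 1 (Non-smokers): n = 353; a·d/n = 194·61/353 = 33.5241; b·c/n = 47·51/353 = 6.7904
Stratum 2 (Smokers): n = 210; a·d/n = 32·69/210 = 10.5143; b·c/n = 99·10/210 = 4.7143
OR_MH = (33.5241 + 10.5143) / (6.7904 + 4.7143) = 44.0384 / 11.5047 = 3.82787

3.83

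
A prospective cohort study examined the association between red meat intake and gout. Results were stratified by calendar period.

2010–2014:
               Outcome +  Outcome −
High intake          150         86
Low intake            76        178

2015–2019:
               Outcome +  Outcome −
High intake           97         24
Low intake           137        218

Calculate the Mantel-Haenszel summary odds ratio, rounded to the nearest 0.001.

OR_MH = Σ(aᵢdᵢ/nᵢ) / Σ(bᵢcᵢ/nᵢ), where nᵢ is the stratum total.
Stratum 1 (2010–2014): n = 490; a·d/n = 150·178/490 = 54.4898; b·c/n = 86·76/490 = 13.3388
Stratum 2 (2015–2019): n = 476; a·d/n = 97·218/476 = 44.4244; b·c/n = 24·137/476 = 6.9076
OR_MH = (54.4898 + 44.4244) / (13.3388 + 6.9076) = 98.9142 / 20.2463 = 4.88553

4.886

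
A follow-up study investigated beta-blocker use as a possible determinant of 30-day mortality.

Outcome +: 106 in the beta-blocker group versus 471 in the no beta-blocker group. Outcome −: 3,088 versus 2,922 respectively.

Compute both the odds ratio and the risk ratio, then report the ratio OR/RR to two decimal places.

From the description: a = 106, b = 3088, c = 471, d = 2922.
OR = (106·2922)/(3088·471) = 309732/1454448 = 0.21296
Risk in exposed = 106/3194 = 0.03319; risk in unexposed = 471/3393 = 0.13882; RR = 0.23907
OR/RR = 0.21296 / 0.23907 = 0.89075
The outcome is not rare, so the OR lies further from 1 than the RR.

0.89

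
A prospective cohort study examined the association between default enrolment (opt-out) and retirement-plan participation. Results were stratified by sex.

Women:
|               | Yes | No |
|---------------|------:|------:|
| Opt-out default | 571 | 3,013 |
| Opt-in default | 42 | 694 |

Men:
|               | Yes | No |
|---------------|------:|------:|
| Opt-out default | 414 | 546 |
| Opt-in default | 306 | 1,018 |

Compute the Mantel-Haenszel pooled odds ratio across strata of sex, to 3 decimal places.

OR_MH = Σ(aᵢdᵢ/nᵢ) / Σ(bᵢcᵢ/nᵢ), where nᵢ is the stratum total.
Stratum 1 (Women): n = 4320; a·d/n = 571·694/4320 = 91.7301; b·c/n = 3013·42/4320 = 29.2931
Stratum 2 (Men): n = 2284; a·d/n = 414·1018/2284 = 184.5236; b·c/n = 546·306/2284 = 73.1506
OR_MH = (91.7301 + 184.5236) / (29.2931 + 73.1506) = 276.2537 / 102.4437 = 2.69664

2.697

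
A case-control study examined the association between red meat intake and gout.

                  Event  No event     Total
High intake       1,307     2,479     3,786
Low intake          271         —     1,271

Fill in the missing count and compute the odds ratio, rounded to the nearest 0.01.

The missing cell is in the unexposed row: 1271 − 271 = 1000.
So a = 1307, b = 2479, c = 271, d = 1000.
OR = (a·d)/(b·c) = (1307 × 1000) / (2479 × 271) = 1307000 / 671809 = 1.94549

1.95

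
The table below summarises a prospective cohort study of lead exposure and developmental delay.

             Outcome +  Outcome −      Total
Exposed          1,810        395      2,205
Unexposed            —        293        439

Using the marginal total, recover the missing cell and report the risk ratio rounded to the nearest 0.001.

The missing cell is in the unexposed row: 439 − 293 = 146.
So a = 1810, b = 395, c = 146, d = 293.
RR = [a/(a+b)] / [c/(c+d)] = (1810/2205) / (146/439) = 0.82086/0.33257 = 2.46821

2.468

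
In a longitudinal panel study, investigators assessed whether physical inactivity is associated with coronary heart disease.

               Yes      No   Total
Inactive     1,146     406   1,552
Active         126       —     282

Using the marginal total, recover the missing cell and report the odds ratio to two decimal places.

3.49

The missing cell is in the unexposed row: 282 − 126 = 156.
So a = 1146, b = 406, c = 126, d = 156.
OR = (a·d)/(b·c) = (1146 × 156) / (406 × 126) = 178776 / 51156 = 3.49472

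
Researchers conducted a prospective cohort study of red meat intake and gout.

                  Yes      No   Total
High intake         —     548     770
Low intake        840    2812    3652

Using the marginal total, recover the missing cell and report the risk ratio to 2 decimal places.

The missing cell is in the exposed row: 770 − 548 = 222.
So a = 222, b = 548, c = 840, d = 2812.
RR = [a/(a+b)] / [c/(c+d)] = (222/770) / (840/3652) = 0.28831/0.23001 = 1.25347

1.25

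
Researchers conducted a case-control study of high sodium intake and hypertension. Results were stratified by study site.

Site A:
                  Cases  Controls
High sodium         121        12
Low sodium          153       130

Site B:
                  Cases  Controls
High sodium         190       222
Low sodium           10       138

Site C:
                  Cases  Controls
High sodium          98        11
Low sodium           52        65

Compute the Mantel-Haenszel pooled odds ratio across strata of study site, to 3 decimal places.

10.342

OR_MH = Σ(aᵢdᵢ/nᵢ) / Σ(bᵢcᵢ/nᵢ), where nᵢ is the stratum total.
Stratum 1 (Site A): n = 416; a·d/n = 121·130/416 = 37.8125; b·c/n = 12·153/416 = 4.4135
Stratum 2 (Site B): n = 560; a·d/n = 190·138/560 = 46.8214; b·c/n = 222·10/560 = 3.9643
Stratum 3 (Site C): n = 226; a·d/n = 98·65/226 = 28.1858; b·c/n = 11·52/226 = 2.5310
OR_MH = (37.8125 + 46.8214 + 28.1858) / (4.4135 + 3.9643 + 2.5310) = 112.8198 / 10.9087 = 10.34216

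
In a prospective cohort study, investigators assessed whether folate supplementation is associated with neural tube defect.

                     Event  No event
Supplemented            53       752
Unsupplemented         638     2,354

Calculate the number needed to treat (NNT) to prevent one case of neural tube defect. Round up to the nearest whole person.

7

Risk in treated group = 53/805 = 0.06584; risk in control = 638/2992 = 0.21324.
Absolute risk reduction = 0.21324 − 0.06584 = 0.14740
NNT = 1 / ARR = 1 / 0.14740 = 6.784 → round up → 7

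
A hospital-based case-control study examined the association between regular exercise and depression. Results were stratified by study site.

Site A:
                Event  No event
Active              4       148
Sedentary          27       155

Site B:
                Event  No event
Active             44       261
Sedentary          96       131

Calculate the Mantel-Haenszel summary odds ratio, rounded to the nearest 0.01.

0.21

OR_MH = Σ(aᵢdᵢ/nᵢ) / Σ(bᵢcᵢ/nᵢ), where nᵢ is the stratum total.
Stratum 1 (Site A): n = 334; a·d/n = 4·155/334 = 1.8563; b·c/n = 148·27/334 = 11.9641
Stratum 2 (Site B): n = 532; a·d/n = 44·131/532 = 10.8346; b·c/n = 261·96/532 = 47.0977
OR_MH = (1.8563 + 10.8346) / (11.9641 + 47.0977) = 12.6909 / 59.0618 = 0.21487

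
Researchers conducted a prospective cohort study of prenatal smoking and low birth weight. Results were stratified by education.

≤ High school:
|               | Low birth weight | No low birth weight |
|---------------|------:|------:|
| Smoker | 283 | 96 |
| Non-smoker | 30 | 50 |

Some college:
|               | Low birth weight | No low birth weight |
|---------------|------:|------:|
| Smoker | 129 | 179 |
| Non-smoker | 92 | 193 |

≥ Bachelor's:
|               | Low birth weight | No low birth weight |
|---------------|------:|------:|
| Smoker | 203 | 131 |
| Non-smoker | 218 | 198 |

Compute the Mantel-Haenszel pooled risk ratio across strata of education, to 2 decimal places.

RR_MH = Σ(aᵢ·n₀ᵢ/nᵢ) / Σ(cᵢ·n₁ᵢ/nᵢ), with n₁ᵢ = aᵢ+bᵢ (exposed), n₀ᵢ = cᵢ+dᵢ (unexposed), nᵢ = n₁ᵢ+n₀ᵢ.
Stratum 1 (≤ High school): n₁ = 379, n₀ = 80, n = 459; a·n₀/n = 283·80/459 = 49.3246; c·n₁/n = 30·379/459 = 24.7712
Stratum 2 (Some college): n₁ = 308, n₀ = 285, n = 593; a·n₀/n = 129·285/593 = 61.9983; c·n₁/n = 92·308/593 = 47.7841
Stratum 3 (≥ Bachelor's): n₁ = 334, n₀ = 416, n = 750; a·n₀/n = 203·416/750 = 112.5973; c·n₁/n = 218·334/750 = 97.0827
RR_MH = (49.3246 + 61.9983 + 112.5973) / (24.7712 + 47.7841 + 97.0827) = 223.9203 / 169.6381 = 1.31999

1.32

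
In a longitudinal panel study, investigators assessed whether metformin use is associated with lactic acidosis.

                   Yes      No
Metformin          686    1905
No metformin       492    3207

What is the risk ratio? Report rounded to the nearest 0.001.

1.991

Cells: a = 686, b = 1905, c = 492, d = 3207.
Risk in exposed = 686/2591 = 0.26476; risk in unexposed = 492/3699 = 0.13301.
RR = 0.26476 / 0.13301 = 1.99056
The risk among the exposed is 1.99 times that among the unexposed.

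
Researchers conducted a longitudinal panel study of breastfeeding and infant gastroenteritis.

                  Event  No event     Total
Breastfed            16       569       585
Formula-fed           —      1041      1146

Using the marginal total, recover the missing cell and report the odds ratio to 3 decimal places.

The missing cell is in the unexposed row: 1146 − 1041 = 105.
So a = 16, b = 569, c = 105, d = 1041.
OR = (a·d)/(b·c) = (16 × 1041) / (569 × 105) = 16656 / 59745 = 0.27878

0.279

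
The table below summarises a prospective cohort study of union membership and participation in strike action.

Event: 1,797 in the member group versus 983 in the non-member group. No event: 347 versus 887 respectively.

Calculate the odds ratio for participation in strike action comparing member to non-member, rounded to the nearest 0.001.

4.673

From the description: a = 1797, b = 347, c = 983, d = 887.
OR = (a·d)/(b·c) = (1797 × 887) / (347 × 983) = 1593939 / 341101 = 4.67292
The odds of participation in strike action are about 4.67 times as high in the member group.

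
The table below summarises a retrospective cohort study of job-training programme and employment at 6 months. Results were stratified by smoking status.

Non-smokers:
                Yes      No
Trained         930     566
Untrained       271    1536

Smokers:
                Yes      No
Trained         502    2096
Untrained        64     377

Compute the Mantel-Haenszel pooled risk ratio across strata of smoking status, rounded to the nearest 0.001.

RR_MH = Σ(aᵢ·n₀ᵢ/nᵢ) / Σ(cᵢ·n₁ᵢ/nᵢ), with n₁ᵢ = aᵢ+bᵢ (exposed), n₀ᵢ = cᵢ+dᵢ (unexposed), nᵢ = n₁ᵢ+n₀ᵢ.
Stratum 1 (Non-smokers): n₁ = 1496, n₀ = 1807, n = 3303; a·n₀/n = 930·1807/3303 = 508.7829; c·n₁/n = 271·1496/3303 = 122.7417
Stratum 2 (Smokers): n₁ = 2598, n₀ = 441, n = 3039; a·n₀/n = 502·441/3039 = 72.8470; c·n₁/n = 64·2598/3039 = 54.7127
RR_MH = (508.7829 + 72.8470) / (122.7417 + 54.7127) = 581.6299 / 177.4545 = 3.27763

3.278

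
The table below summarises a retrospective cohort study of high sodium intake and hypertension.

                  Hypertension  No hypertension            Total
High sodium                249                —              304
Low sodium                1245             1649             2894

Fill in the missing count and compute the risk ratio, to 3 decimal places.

1.904

The missing cell is in the exposed row: 304 − 249 = 55.
So a = 249, b = 55, c = 1245, d = 1649.
RR = [a/(a+b)] / [c/(c+d)] = (249/304) / (1245/2894) = 0.81908/0.43020 = 1.90395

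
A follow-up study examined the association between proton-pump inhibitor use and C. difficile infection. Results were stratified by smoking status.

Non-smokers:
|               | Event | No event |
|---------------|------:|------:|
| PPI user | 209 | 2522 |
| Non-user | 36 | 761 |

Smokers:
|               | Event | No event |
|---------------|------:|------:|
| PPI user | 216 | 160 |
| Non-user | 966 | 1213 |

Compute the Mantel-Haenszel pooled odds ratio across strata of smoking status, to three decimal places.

OR_MH = Σ(aᵢdᵢ/nᵢ) / Σ(bᵢcᵢ/nᵢ), where nᵢ is the stratum total.
Stratum 1 (Non-smokers): n = 3528; a·d/n = 209·761/3528 = 45.0819; b·c/n = 2522·36/3528 = 25.7347
Stratum 2 (Smokers): n = 2555; a·d/n = 216·1213/2555 = 102.5472; b·c/n = 160·966/2555 = 60.4932
OR_MH = (45.0819 + 102.5472) / (25.7347 + 60.4932) = 147.6291 / 86.2278 = 1.71208

1.712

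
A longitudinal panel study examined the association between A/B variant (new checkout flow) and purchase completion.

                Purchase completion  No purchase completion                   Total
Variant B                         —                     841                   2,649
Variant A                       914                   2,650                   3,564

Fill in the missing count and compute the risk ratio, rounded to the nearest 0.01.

The missing cell is in the exposed row: 2649 − 841 = 1808.
So a = 1808, b = 841, c = 914, d = 2650.
RR = [a/(a+b)] / [c/(c+d)] = (1808/2649) / (914/3564) = 0.68252/0.25645 = 2.66139

2.66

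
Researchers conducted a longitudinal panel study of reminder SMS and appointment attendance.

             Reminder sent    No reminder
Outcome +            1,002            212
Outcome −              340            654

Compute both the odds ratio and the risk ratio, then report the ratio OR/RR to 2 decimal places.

Reading the table with exposure as columns: a = 1002 (Reminder sent, case), b = 340 (Reminder sent, non-case), c = 212 (No reminder, case), d = 654.
OR = (1002·654)/(340·212) = 655308/72080 = 9.09140
Risk in exposed = 1002/1342 = 0.74665; risk in unexposed = 212/866 = 0.24480; RR = 3.04998
OR/RR = 9.09140 / 3.04998 = 2.98080
The outcome is not rare, so the OR lies further from 1 than the RR.

2.98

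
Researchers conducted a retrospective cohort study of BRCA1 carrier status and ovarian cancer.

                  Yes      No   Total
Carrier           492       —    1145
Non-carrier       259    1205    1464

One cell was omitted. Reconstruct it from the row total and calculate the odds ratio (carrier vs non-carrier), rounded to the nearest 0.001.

The missing cell is in the exposed row: 1145 − 492 = 653.
So a = 492, b = 653, c = 259, d = 1205.
OR = (a·d)/(b·c) = (492 × 1205) / (653 × 259) = 592860 / 169127 = 3.50541

3.505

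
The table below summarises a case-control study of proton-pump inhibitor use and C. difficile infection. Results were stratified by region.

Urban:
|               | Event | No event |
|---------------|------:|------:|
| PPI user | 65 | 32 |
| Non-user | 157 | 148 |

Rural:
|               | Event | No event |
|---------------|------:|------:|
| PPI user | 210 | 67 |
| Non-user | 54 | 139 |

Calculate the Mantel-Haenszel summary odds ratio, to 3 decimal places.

4.260

OR_MH = Σ(aᵢdᵢ/nᵢ) / Σ(bᵢcᵢ/nᵢ), where nᵢ is the stratum total.
Stratum 1 (Urban): n = 402; a·d/n = 65·148/402 = 23.9303; b·c/n = 32·157/402 = 12.4975
Stratum 2 (Rural): n = 470; a·d/n = 210·139/470 = 62.1064; b·c/n = 67·54/470 = 7.6979
OR_MH = (23.9303 + 62.1064) / (12.4975 + 7.6979) = 86.0367 / 20.1954 = 4.26022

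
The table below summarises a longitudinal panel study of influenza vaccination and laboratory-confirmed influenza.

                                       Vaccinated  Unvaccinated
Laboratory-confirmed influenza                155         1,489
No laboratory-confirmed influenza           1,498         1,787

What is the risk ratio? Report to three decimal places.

Reading the table with exposure as columns: a = 155 (Vaccinated, case), b = 1498 (Vaccinated, non-case), c = 1489 (Unvaccinated, case), d = 1787.
Risk in exposed = 155/1653 = 0.09377; risk in unexposed = 1489/3276 = 0.45452.
RR = 0.09377 / 0.45452 = 0.20630
The risk is 79% lower among the exposed than among the unexposed.

0.206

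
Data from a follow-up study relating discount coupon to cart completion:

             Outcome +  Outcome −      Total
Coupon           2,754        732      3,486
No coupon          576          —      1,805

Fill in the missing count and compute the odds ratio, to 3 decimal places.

The missing cell is in the unexposed row: 1805 − 576 = 1229.
So a = 2754, b = 732, c = 576, d = 1229.
OR = (a·d)/(b·c) = (2754 × 1229) / (732 × 576) = 3384666 / 421632 = 8.02754

8.028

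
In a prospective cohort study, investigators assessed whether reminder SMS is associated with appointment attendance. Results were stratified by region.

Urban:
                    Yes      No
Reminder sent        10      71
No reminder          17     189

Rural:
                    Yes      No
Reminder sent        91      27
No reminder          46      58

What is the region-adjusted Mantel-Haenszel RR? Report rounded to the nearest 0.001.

1.703

RR_MH = Σ(aᵢ·n₀ᵢ/nᵢ) / Σ(cᵢ·n₁ᵢ/nᵢ), with n₁ᵢ = aᵢ+bᵢ (exposed), n₀ᵢ = cᵢ+dᵢ (unexposed), nᵢ = n₁ᵢ+n₀ᵢ.
Stratum 1 (Urban): n₁ = 81, n₀ = 206, n = 287; a·n₀/n = 10·206/287 = 7.1777; c·n₁/n = 17·81/287 = 4.7979
Stratum 2 (Rural): n₁ = 118, n₀ = 104, n = 222; a·n₀/n = 91·104/222 = 42.6306; c·n₁/n = 46·118/222 = 24.4505
RR_MH = (7.1777 + 42.6306) / (4.7979 + 24.4505) = 49.8083 / 29.2484 = 1.70294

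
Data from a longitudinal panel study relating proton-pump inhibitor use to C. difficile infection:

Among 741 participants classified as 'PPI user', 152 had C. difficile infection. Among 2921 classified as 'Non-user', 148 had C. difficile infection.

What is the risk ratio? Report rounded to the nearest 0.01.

4.05

From the description: a = 152, b = 589, c = 148, d = 2773.
Risk in exposed = 152/741 = 0.20513; risk in unexposed = 148/2921 = 0.05067.
RR = 0.20513 / 0.05067 = 4.04851
The risk among the exposed is 4.05 times that among the unexposed.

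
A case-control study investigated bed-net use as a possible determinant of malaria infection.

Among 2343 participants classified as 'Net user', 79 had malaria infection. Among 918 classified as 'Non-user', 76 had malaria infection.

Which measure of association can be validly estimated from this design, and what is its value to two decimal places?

0.39

From the description: a = 79, b = 2264, c = 76, d = 842.
This is a case-control study: participants were sampled on outcome status, so risks in the source population cannot be estimated directly — relative risk is not valid here. The odds ratio is the appropriate measure.
OR = (a·d)/(b·c) = (79 × 842) / (2264 × 76) = 66518 / 172064 = 0.38659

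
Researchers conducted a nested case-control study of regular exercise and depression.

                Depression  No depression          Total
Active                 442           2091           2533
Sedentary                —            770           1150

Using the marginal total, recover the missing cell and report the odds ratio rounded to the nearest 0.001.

The missing cell is in the unexposed row: 1150 − 770 = 380.
So a = 442, b = 2091, c = 380, d = 770.
OR = (a·d)/(b·c) = (442 × 770) / (2091 × 380) = 340340 / 794580 = 0.42833

0.428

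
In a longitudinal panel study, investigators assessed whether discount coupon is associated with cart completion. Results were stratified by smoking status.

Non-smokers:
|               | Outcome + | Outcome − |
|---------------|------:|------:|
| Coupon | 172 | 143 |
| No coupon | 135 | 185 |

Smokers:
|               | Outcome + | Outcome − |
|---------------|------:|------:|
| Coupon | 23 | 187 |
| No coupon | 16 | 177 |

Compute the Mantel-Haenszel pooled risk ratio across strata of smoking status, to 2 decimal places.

1.30

RR_MH = Σ(aᵢ·n₀ᵢ/nᵢ) / Σ(cᵢ·n₁ᵢ/nᵢ), with n₁ᵢ = aᵢ+bᵢ (exposed), n₀ᵢ = cᵢ+dᵢ (unexposed), nᵢ = n₁ᵢ+n₀ᵢ.
Stratum 1 (Non-smokers): n₁ = 315, n₀ = 320, n = 635; a·n₀/n = 172·320/635 = 86.6772; c·n₁/n = 135·315/635 = 66.9685
Stratum 2 (Smokers): n₁ = 210, n₀ = 193, n = 403; a·n₀/n = 23·193/403 = 11.0149; c·n₁/n = 16·210/403 = 8.3375
RR_MH = (86.6772 + 11.0149) / (66.9685 + 8.3375) = 97.6921 / 75.3060 = 1.29727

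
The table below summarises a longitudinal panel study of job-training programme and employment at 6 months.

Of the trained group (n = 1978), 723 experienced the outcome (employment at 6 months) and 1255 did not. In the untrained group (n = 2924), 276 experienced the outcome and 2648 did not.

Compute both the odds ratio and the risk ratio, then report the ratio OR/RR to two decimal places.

From the description: a = 723, b = 1255, c = 276, d = 2648.
OR = (723·2648)/(1255·276) = 1914504/346380 = 5.52718
Risk in exposed = 723/1978 = 0.36552; risk in unexposed = 276/2924 = 0.09439; RR = 3.87240
OR/RR = 5.52718 / 3.87240 = 1.42733
The outcome is not rare, so the OR lies further from 1 than the RR.

1.43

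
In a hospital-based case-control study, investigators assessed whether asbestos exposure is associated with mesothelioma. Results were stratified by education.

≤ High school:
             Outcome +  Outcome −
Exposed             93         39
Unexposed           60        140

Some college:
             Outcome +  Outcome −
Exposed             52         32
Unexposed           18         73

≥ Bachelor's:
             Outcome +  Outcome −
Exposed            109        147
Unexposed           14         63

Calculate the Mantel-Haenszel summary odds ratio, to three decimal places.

OR_MH = Σ(aᵢdᵢ/nᵢ) / Σ(bᵢcᵢ/nᵢ), where nᵢ is the stratum total.
Stratum 1 (≤ High school): n = 332; a·d/n = 93·140/332 = 39.2169; b·c/n = 39·60/332 = 7.0482
Stratum 2 (Some college): n = 175; a·d/n = 52·73/175 = 21.6914; b·c/n = 32·18/175 = 3.2914
Stratum 3 (≥ Bachelor's): n = 333; a·d/n = 109·63/333 = 20.6216; b·c/n = 147·14/333 = 6.1802
OR_MH = (39.2169 + 21.6914 + 20.6216) / (7.0482 + 3.2914 + 6.1802) = 81.5299 / 16.5198 = 4.93528

4.935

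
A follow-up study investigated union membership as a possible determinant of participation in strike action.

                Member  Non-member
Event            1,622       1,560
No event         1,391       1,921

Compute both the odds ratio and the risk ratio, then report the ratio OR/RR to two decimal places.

1.20

Reading the table with exposure as columns: a = 1622 (Member, case), b = 1391 (Member, non-case), c = 1560 (Non-member, case), d = 1921.
OR = (1622·1921)/(1391·1560) = 3115862/2169960 = 1.43591
Risk in exposed = 1622/3013 = 0.53833; risk in unexposed = 1560/3481 = 0.44815; RR = 1.20124
OR/RR = 1.43591 / 1.20124 = 1.19535
The outcome is not rare, so the OR lies further from 1 than the RR.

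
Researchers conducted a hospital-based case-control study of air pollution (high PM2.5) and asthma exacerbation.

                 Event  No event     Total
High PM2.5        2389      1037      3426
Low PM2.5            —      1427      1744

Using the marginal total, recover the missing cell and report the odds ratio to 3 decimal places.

10.371

The missing cell is in the unexposed row: 1744 − 1427 = 317.
So a = 2389, b = 1037, c = 317, d = 1427.
OR = (a·d)/(b·c) = (2389 × 1427) / (1037 × 317) = 3409103 / 328729 = 10.37056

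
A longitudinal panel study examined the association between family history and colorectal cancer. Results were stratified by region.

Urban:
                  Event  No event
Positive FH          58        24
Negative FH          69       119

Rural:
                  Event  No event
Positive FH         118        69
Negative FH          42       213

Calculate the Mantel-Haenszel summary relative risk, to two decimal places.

RR_MH = Σ(aᵢ·n₀ᵢ/nᵢ) / Σ(cᵢ·n₁ᵢ/nᵢ), with n₁ᵢ = aᵢ+bᵢ (exposed), n₀ᵢ = cᵢ+dᵢ (unexposed), nᵢ = n₁ᵢ+n₀ᵢ.
Stratum 1 (Urban): n₁ = 82, n₀ = 188, n = 270; a·n₀/n = 58·188/270 = 40.3852; c·n₁/n = 69·82/270 = 20.9556
Stratum 2 (Rural): n₁ = 187, n₀ = 255, n = 442; a·n₀/n = 118·255/442 = 68.0769; c·n₁/n = 42·187/442 = 17.7692
RR_MH = (40.3852 + 68.0769) / (20.9556 + 17.7692) = 108.4621 / 38.7248 = 2.80084

2.80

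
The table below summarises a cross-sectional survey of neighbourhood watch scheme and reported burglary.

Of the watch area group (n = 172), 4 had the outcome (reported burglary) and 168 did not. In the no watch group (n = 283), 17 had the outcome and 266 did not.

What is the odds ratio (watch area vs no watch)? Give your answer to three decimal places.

From the description: a = 4, b = 168, c = 17, d = 266.
OR = (a·d)/(b·c) = (4 × 266) / (168 × 17) = 1064 / 2856 = 0.37255
Exposure is associated with lower odds of reported burglary (OR = 0.37 < 1).

0.373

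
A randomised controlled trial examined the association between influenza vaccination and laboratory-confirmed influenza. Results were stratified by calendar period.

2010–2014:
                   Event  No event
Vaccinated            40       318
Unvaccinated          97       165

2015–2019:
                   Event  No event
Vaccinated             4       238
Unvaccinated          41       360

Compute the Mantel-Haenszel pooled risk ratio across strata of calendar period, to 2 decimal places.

0.27

RR_MH = Σ(aᵢ·n₀ᵢ/nᵢ) / Σ(cᵢ·n₁ᵢ/nᵢ), with n₁ᵢ = aᵢ+bᵢ (exposed), n₀ᵢ = cᵢ+dᵢ (unexposed), nᵢ = n₁ᵢ+n₀ᵢ.
Stratum 1 (2010–2014): n₁ = 358, n₀ = 262, n = 620; a·n₀/n = 40·262/620 = 16.9032; c·n₁/n = 97·358/620 = 56.0097
Stratum 2 (2015–2019): n₁ = 242, n₀ = 401, n = 643; a·n₀/n = 4·401/643 = 2.4946; c·n₁/n = 41·242/643 = 15.4308
RR_MH = (16.9032 + 2.4946) / (56.0097 + 15.4308) = 19.3978 / 71.4405 = 0.27152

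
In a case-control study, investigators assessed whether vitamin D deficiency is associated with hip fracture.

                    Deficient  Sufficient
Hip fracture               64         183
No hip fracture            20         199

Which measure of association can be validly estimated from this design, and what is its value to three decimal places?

Reading the table with exposure as columns: a = 64 (Deficient, case), b = 20 (Deficient, non-case), c = 183 (Sufficient, case), d = 199.
This is a case-control study: participants were sampled on outcome status, so risks in the source population cannot be estimated directly — relative risk is not valid here. The odds ratio is the appropriate measure.
OR = (a·d)/(b·c) = (64 × 199) / (20 × 183) = 12736 / 3660 = 3.47978

3.480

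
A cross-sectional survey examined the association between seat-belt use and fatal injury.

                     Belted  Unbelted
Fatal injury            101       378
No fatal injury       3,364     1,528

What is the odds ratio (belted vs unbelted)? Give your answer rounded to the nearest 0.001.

Reading the table with exposure as columns: a = 101 (Belted, case), b = 3364 (Belted, non-case), c = 378 (Unbelted, case), d = 1528.
OR = (a·d)/(b·c) = (101 × 1528) / (3364 × 378) = 154328 / 1271592 = 0.12137
Exposure is associated with lower odds of fatal injury (OR = 0.12 < 1).

0.121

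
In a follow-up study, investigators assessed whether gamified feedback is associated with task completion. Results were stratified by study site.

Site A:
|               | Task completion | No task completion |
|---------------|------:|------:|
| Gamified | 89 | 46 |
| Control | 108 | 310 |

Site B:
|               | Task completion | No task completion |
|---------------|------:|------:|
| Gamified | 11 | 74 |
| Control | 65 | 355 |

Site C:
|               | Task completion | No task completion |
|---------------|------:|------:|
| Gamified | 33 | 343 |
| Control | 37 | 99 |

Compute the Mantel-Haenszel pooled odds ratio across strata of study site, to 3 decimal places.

1.478

OR_MH = Σ(aᵢdᵢ/nᵢ) / Σ(bᵢcᵢ/nᵢ), where nᵢ is the stratum total.
Stratum 1 (Site A): n = 553; a·d/n = 89·310/553 = 49.8915; b·c/n = 46·108/553 = 8.9837
Stratum 2 (Site B): n = 505; a·d/n = 11·355/505 = 7.7327; b·c/n = 74·65/505 = 9.5248
Stratum 3 (Site C): n = 512; a·d/n = 33·99/512 = 6.3809; b·c/n = 343·37/512 = 24.7871
OR_MH = (49.8915 + 7.7327 + 6.3809) / (8.9837 + 9.5248 + 24.7871) = 64.0050 / 43.2956 = 1.47833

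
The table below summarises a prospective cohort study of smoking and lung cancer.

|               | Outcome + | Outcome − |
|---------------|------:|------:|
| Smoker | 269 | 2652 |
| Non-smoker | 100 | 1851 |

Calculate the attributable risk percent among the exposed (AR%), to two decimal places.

Cells: a = 269, b = 2652, c = 100, d = 1851.
Risk in exposed = 269/2921 = 0.09209; risk in unexposed = 100/1951 = 0.05126.
RR = 0.09209/0.05126 = 1.79671
AR% = (RR − 1)/RR × 100 = (1.79671 − 1)/1.79671 × 100 = 44.3427%

44.34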